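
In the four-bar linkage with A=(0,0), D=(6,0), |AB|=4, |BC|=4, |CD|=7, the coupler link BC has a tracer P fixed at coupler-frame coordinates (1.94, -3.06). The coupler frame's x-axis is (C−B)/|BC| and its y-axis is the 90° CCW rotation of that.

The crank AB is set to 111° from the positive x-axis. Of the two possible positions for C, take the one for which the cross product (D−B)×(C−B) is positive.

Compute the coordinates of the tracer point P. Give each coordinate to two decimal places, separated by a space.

A=(0,0), D=(6.00,0)
B = A + 4.00·(cos111°, sin111°) = (-1.4335, 3.7343)
|BD| = 8.3188
circle(B,4.00) ∩ circle(D,7.00): a=2.1759, h=3.3564
  candidates: C₊=(2.0176,5.7568) cross=27.921; C₋=(-0.9958,-0.2417) cross=-27.921
  mode + wants cross > 0 → take C=(2.0176,5.7568) (cross=27.921)
ex = (C−B)/|BC| = (0.8628,0.5056); ey = (-0.5056,0.8628)
P = B + 1.94·ex + -3.06·ey = (1.7875,2.0752)

1.79 2.08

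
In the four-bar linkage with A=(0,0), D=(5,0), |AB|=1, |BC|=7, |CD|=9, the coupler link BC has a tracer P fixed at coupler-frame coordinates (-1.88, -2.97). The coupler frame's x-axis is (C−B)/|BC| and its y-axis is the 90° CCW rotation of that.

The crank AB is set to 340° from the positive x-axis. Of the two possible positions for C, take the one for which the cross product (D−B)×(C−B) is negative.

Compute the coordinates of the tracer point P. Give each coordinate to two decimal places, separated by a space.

A=(0,0), D=(5.00,0)
B = A + 1.00·(cos340°, sin340°) = (0.9397, -0.3420)
|BD| = 4.0747
circle(B,7.00) ∩ circle(D,9.00): a=-1.8893, h=6.7402
  candidates: C₊=(-1.5087,6.2158) cross=27.464; C₋=(-0.3772,-7.2170) cross=-27.464
  mode - wants cross < 0 → take C=(-0.3772,-7.2170) (cross=-27.464)
ex = (C−B)/|BC| = (-0.1881,-0.9821); ey = (0.9821,-0.1881)
P = B + -1.88·ex + -2.97·ey = (-1.6236,2.0632)

-1.62 2.06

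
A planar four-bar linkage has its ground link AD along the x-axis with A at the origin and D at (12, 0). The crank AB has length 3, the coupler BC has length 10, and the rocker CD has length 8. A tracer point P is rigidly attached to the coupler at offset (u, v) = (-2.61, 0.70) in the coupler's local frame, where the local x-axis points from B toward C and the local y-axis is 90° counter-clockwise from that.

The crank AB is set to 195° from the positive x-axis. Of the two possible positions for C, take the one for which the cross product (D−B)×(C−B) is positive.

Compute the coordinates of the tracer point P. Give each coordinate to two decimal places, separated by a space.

A=(0,0), D=(12.00,0)
B = A + 3.00·(cos195°, sin195°) = (-2.8978, -0.7765)
|BD| = 14.9180
circle(B,10.00) ∩ circle(D,8.00): a=8.6656, h=4.9907
  candidates: C₊=(5.4963,4.6585) cross=74.452; C₋=(6.0158,-5.3094) cross=-74.452
  mode + wants cross > 0 → take C=(5.4963,4.6585) (cross=74.452)
ex = (C−B)/|BC| = (0.8394,0.5435); ey = (-0.5435,0.8394)
P = B + -2.61·ex + 0.70·ey = (-5.4691,-1.6074)

-5.47 -1.61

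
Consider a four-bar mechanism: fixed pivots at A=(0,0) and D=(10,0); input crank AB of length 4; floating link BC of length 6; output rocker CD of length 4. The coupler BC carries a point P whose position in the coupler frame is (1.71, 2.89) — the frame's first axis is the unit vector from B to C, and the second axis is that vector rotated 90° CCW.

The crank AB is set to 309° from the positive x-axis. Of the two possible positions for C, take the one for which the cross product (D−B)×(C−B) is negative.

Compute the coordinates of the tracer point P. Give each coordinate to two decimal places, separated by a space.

4.51 -0.40

A=(0,0), D=(10.00,0)
B = A + 4.00·(cos309°, sin309°) = (2.5173, -3.1086)
|BD| = 8.1027
circle(B,6.00) ∩ circle(D,4.00): a=5.2855, h=2.8396
  candidates: C₊=(6.3090,1.5415) cross=23.008; C₋=(8.4878,-3.7031) cross=-23.008
  mode - wants cross < 0 → take C=(8.4878,-3.7031) (cross=-23.008)
ex = (C−B)/|BC| = (0.9951,-0.0991); ey = (0.0991,0.9951)
P = B + 1.71·ex + 2.89·ey = (4.5052,-0.4023)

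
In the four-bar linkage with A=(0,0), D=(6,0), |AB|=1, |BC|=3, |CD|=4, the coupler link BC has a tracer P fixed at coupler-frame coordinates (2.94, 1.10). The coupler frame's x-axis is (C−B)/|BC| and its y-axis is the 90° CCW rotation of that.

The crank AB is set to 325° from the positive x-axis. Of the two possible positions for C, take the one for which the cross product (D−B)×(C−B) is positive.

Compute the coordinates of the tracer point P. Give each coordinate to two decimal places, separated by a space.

A=(0,0), D=(6.00,0)
B = A + 1.00·(cos325°, sin325°) = (0.8192, -0.5736)
|BD| = 5.2125
circle(B,3.00) ∩ circle(D,4.00): a=1.9348, h=2.2927
  candidates: C₊=(2.4899,1.9181) cross=11.951; C₋=(2.9945,-2.6395) cross=-11.951
  mode + wants cross > 0 → take C=(2.4899,1.9181) (cross=11.951)
ex = (C−B)/|BC| = (0.5569,0.8306); ey = (-0.8306,0.5569)
P = B + 2.94·ex + 1.10·ey = (1.5429,2.4809)

1.54 2.48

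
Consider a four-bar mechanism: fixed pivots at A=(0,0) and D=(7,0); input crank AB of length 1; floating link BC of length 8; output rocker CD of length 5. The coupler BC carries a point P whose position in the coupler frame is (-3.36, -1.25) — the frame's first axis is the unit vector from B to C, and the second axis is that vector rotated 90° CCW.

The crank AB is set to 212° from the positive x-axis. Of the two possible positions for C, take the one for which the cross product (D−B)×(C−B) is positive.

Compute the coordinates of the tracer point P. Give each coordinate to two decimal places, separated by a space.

A=(0,0), D=(7.00,0)
B = A + 1.00·(cos212°, sin212°) = (-0.8480, -0.5299)
|BD| = 7.8659
circle(B,8.00) ∩ circle(D,5.00): a=6.4120, h=4.7839
  candidates: C₊=(5.2271,4.6751) cross=37.630; C₋=(5.8717,-4.8710) cross=-37.630
  mode + wants cross > 0 → take C=(5.2271,4.6751) (cross=37.630)
ex = (C−B)/|BC| = (0.7594,0.6506); ey = (-0.6506,0.7594)
P = B + -3.36·ex + -1.25·ey = (-2.5863,-3.6653)

-2.59 -3.67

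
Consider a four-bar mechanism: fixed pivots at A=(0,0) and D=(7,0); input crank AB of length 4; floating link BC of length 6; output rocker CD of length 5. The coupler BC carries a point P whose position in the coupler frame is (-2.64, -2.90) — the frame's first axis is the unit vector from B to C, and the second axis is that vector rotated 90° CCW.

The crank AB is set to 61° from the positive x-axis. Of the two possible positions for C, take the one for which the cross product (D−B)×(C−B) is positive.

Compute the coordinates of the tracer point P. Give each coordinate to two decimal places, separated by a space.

0.07 0.05

A=(0,0), D=(7.00,0)
B = A + 4.00·(cos61°, sin61°) = (1.9392, 3.4985)
|BD| = 6.1523
circle(B,6.00) ∩ circle(D,5.00): a=3.9701, h=4.4987
  candidates: C₊=(7.7631,4.9414) cross=27.677; C₋=(2.6468,-2.4597) cross=-27.677
  mode + wants cross > 0 → take C=(7.7631,4.9414) (cross=27.677)
ex = (C−B)/|BC| = (0.9707,0.2405); ey = (-0.2405,0.9707)
P = B + -2.64·ex + -2.90·ey = (0.0741,0.0487)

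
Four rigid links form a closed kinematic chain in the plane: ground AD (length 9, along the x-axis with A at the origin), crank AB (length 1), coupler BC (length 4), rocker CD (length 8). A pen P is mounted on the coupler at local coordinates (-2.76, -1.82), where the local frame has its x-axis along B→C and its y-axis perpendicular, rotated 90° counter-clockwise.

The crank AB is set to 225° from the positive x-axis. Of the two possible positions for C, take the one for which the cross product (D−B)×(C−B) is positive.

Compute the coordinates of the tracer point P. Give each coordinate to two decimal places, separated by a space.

-0.67 -4.01

A=(0,0), D=(9.00,0)
B = A + 1.00·(cos225°, sin225°) = (-0.7071, -0.7071)
|BD| = 9.7328
circle(B,4.00) ∩ circle(D,8.00): a=2.4005, h=3.1996
  candidates: C₊=(1.4546,2.6584) cross=31.141; C₋=(1.9195,-3.7238) cross=-31.141
  mode + wants cross > 0 → take C=(1.4546,2.6584) (cross=31.141)
ex = (C−B)/|BC| = (0.5404,0.8414); ey = (-0.8414,0.5404)
P = B + -2.76·ex + -1.82·ey = (-0.6674,-4.0129)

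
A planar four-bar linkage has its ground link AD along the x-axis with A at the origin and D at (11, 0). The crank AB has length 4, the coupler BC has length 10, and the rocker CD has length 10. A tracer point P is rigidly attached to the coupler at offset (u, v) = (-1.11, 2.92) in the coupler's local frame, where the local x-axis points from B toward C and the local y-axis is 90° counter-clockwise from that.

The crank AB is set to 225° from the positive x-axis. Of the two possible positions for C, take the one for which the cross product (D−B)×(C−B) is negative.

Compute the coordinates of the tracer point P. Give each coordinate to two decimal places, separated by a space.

-2.14 0.22

A=(0,0), D=(11.00,0)
B = A + 4.00·(cos225°, sin225°) = (-2.8284, -2.8284)
|BD| = 14.1147
circle(B,10.00) ∩ circle(D,10.00): a=7.0574, h=7.0847
  candidates: C₊=(2.6661,5.5268) cross=99.999; C₋=(5.5055,-8.3553) cross=-99.999
  mode - wants cross < 0 → take C=(5.5055,-8.3553) (cross=-99.999)
ex = (C−B)/|BC| = (0.8334,-0.5527); ey = (0.5527,0.8334)
P = B + -1.11·ex + 2.92·ey = (-2.1397,0.2186)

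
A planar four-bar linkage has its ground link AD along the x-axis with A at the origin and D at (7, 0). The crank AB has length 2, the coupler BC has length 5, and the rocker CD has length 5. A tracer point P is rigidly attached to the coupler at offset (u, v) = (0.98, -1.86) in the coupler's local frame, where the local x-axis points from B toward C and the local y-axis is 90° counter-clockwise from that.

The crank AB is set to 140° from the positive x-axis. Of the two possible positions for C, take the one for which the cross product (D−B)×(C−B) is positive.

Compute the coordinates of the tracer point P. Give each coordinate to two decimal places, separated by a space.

A=(0,0), D=(7.00,0)
B = A + 2.00·(cos140°, sin140°) = (-1.5321, 1.2856)
|BD| = 8.6284
circle(B,5.00) ∩ circle(D,5.00): a=4.3142, h=2.5274
  candidates: C₊=(3.1105,3.1420) cross=21.807; C₋=(2.3574,-1.8564) cross=-21.807
  mode + wants cross > 0 → take C=(3.1105,3.1420) (cross=21.807)
ex = (C−B)/|BC| = (0.9285,0.3713); ey = (-0.3713,0.9285)
P = B + 0.98·ex + -1.86·ey = (0.0684,-0.0776)

0.07 -0.08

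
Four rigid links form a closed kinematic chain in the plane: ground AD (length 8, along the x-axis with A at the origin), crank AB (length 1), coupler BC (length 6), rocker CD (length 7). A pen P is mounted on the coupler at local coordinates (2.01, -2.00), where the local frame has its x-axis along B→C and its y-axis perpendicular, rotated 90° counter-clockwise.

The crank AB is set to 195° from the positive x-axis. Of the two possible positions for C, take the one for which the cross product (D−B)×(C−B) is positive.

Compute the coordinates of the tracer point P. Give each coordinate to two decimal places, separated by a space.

1.84 0.14

A=(0,0), D=(8.00,0)
B = A + 1.00·(cos195°, sin195°) = (-0.9659, -0.2588)
|BD| = 8.9697
circle(B,6.00) ∩ circle(D,7.00): a=3.7602, h=4.6756
  candidates: C₊=(2.6578,4.5233) cross=41.938; C₋=(2.9276,-4.8240) cross=-41.938
  mode + wants cross > 0 → take C=(2.6578,4.5233) (cross=41.938)
ex = (C−B)/|BC| = (0.6039,0.7970); ey = (-0.7970,0.6039)
P = B + 2.01·ex + -2.00·ey = (1.8421,0.1353)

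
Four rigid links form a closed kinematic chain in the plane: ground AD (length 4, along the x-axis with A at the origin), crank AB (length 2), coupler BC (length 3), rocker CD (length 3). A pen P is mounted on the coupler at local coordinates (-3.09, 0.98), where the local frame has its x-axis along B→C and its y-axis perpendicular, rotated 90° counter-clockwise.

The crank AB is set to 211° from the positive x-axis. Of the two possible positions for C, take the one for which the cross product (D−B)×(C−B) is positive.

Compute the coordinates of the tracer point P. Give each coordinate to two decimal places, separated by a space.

-4.93 -1.44

A=(0,0), D=(4.00,0)
B = A + 2.00·(cos211°, sin211°) = (-1.7143, -1.0301)
|BD| = 5.8064
circle(B,3.00) ∩ circle(D,3.00): a=2.9032, h=0.7559
  candidates: C₊=(1.0087,0.2288) cross=4.389; C₋=(1.2769,-1.2589) cross=-4.389
  mode + wants cross > 0 → take C=(1.0087,0.2288) (cross=4.389)
ex = (C−B)/|BC| = (0.9077,0.4196); ey = (-0.4196,0.9077)
P = B + -3.09·ex + 0.98·ey = (-4.9303,-1.4372)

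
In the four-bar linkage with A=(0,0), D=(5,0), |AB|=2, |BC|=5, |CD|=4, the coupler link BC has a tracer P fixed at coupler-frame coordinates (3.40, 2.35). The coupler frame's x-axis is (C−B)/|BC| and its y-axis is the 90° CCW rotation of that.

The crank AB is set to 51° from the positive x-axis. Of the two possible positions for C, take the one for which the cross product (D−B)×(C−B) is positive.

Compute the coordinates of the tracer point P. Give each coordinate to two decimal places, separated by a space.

3.12 5.24

A=(0,0), D=(5.00,0)
B = A + 2.00·(cos51°, sin51°) = (1.2586, 1.5543)
|BD| = 4.0514
circle(B,5.00) ∩ circle(D,4.00): a=3.1364, h=3.8940
  candidates: C₊=(5.6490,3.9470) cross=15.776; C₋=(2.6612,-3.2450) cross=-15.776
  mode + wants cross > 0 → take C=(5.6490,3.9470) (cross=15.776)
ex = (C−B)/|BC| = (0.8781,0.4785); ey = (-0.4785,0.8781)
P = B + 3.40·ex + 2.35·ey = (3.1195,5.2448)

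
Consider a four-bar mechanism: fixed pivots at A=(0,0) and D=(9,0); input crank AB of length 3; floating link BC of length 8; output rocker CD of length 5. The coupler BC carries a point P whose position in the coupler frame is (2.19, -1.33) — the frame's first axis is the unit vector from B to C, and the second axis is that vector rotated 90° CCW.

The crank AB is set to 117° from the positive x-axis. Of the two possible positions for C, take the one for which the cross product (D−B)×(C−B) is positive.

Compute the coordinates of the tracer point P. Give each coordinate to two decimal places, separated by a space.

A=(0,0), D=(9.00,0)
B = A + 3.00·(cos117°, sin117°) = (-1.3620, 2.6730)
|BD| = 10.7012
circle(B,8.00) ∩ circle(D,5.00): a=7.1728, h=3.5427
  candidates: C₊=(6.4684,4.3117) cross=37.911; C₋=(4.6986,-2.5490) cross=-37.911
  mode + wants cross > 0 → take C=(6.4684,4.3117) (cross=37.911)
ex = (C−B)/|BC| = (0.9788,0.2048); ey = (-0.2048,0.9788)
P = B + 2.19·ex + -1.33·ey = (1.0540,1.8198)

1.05 1.82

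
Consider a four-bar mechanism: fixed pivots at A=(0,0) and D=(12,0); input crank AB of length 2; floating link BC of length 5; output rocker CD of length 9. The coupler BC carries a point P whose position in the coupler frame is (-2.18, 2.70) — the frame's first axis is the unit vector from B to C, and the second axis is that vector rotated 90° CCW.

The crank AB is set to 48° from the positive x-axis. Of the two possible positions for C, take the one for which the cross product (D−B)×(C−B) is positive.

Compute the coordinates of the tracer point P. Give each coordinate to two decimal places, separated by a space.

A=(0,0), D=(12.00,0)
B = A + 2.00·(cos48°, sin48°) = (1.3383, 1.4863)
|BD| = 10.7648
circle(B,5.00) ∩ circle(D,9.00): a=2.7814, h=4.1550
  candidates: C₊=(4.6667,5.2175) cross=44.728; C₋=(3.5193,-3.0129) cross=-44.728
  mode + wants cross > 0 → take C=(4.6667,5.2175) (cross=44.728)
ex = (C−B)/|BC| = (0.6657,0.7462); ey = (-0.7462,0.6657)
P = B + -2.18·ex + 2.70·ey = (-2.1278,1.6568)

-2.13 1.66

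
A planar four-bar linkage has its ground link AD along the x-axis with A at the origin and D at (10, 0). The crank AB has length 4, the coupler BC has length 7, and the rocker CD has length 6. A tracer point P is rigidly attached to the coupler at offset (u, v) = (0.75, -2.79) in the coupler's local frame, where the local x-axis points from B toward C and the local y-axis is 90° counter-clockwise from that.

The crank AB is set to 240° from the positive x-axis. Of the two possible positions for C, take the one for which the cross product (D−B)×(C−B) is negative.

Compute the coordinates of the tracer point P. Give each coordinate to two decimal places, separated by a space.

A=(0,0), D=(10.00,0)
B = A + 4.00·(cos240°, sin240°) = (-2.0000, -3.4641)
|BD| = 12.4900
circle(B,7.00) ∩ circle(D,6.00): a=6.7654, h=1.7970
  candidates: C₊=(4.0016,0.1388) cross=22.444; C₋=(4.9984,-3.3142) cross=-22.444
  mode - wants cross < 0 → take C=(4.9984,-3.3142) (cross=-22.444)
ex = (C−B)/|BC| = (0.9998,0.0214); ey = (-0.0214,0.9998)
P = B + 0.75·ex + -2.79·ey = (-1.1904,-6.2374)

-1.19 -6.24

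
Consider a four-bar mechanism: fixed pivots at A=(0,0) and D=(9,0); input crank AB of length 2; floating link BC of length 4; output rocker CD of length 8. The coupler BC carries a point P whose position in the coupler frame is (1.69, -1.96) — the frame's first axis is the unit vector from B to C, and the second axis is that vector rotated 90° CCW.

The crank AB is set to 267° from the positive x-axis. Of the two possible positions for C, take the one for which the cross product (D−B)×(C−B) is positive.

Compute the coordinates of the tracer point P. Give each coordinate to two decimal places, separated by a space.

A=(0,0), D=(9.00,0)
B = A + 2.00·(cos267°, sin267°) = (-0.1047, -1.9973)
|BD| = 9.3212
circle(B,4.00) ∩ circle(D,8.00): a=2.0858, h=3.4131
  candidates: C₊=(1.2013,1.7835) cross=31.814; C₋=(2.6640,-4.8842) cross=-31.814
  mode + wants cross > 0 → take C=(1.2013,1.7835) (cross=31.814)
ex = (C−B)/|BC| = (0.3265,0.9452); ey = (-0.9452,0.3265)
P = B + 1.69·ex + -1.96·ey = (2.2997,-1.0398)

2.30 -1.04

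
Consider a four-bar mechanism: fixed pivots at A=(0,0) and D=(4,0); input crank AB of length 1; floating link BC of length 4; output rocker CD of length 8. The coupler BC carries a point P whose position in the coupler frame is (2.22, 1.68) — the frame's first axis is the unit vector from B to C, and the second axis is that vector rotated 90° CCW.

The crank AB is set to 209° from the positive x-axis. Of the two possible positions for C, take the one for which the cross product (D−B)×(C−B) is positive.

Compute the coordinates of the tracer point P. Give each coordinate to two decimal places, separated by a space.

-3.62 -0.03

A=(0,0), D=(4.00,0)
B = A + 1.00·(cos209°, sin209°) = (-0.8746, -0.4848)
|BD| = 4.8987
circle(B,4.00) ∩ circle(D,8.00): a=-2.4500, h=3.1619
  candidates: C₊=(-3.6255,2.4191) cross=15.489; C₋=(-2.9996,-3.8737) cross=-15.489
  mode + wants cross > 0 → take C=(-3.6255,2.4191) (cross=15.489)
ex = (C−B)/|BC| = (-0.6877,0.7260); ey = (-0.7260,-0.6877)
P = B + 2.22·ex + 1.68·ey = (-3.6210,-0.0285)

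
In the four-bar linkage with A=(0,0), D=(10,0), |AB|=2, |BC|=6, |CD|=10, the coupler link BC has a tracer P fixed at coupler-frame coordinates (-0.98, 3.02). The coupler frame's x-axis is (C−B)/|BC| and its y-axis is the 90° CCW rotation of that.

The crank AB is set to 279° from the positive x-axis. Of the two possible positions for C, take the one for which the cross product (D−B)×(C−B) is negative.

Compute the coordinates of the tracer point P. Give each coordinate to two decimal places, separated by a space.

A=(0,0), D=(10.00,0)
B = A + 2.00·(cos279°, sin279°) = (0.3129, -1.9754)
|BD| = 9.8865
circle(B,6.00) ∩ circle(D,10.00): a=1.7065, h=5.7522
  candidates: C₊=(0.8356,4.0018) cross=56.869; C₋=(3.1343,-7.2706) cross=-56.869
  mode - wants cross < 0 → take C=(3.1343,-7.2706) (cross=-56.869)
ex = (C−B)/|BC| = (0.4702,-0.8825); ey = (0.8825,0.4702)
P = B + -0.98·ex + 3.02·ey = (2.5173,0.3096)

2.52 0.31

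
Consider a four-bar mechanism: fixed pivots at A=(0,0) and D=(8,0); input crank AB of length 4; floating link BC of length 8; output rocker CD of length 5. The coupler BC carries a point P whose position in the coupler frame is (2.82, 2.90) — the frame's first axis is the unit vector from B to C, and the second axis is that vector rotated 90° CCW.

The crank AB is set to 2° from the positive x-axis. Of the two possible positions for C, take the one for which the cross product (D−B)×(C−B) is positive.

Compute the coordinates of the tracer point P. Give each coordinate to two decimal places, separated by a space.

A=(0,0), D=(8.00,0)
B = A + 4.00·(cos2°, sin2°) = (3.9976, 0.1396)
|BD| = 4.0049
circle(B,8.00) ∩ circle(D,5.00): a=6.8715, h=4.0966
  candidates: C₊=(11.0077,3.9942) cross=16.406; C₋=(10.7221,-4.1941) cross=-16.406
  mode + wants cross > 0 → take C=(11.0077,3.9942) (cross=16.406)
ex = (C−B)/|BC| = (0.8763,0.4818); ey = (-0.4818,0.8763)
P = B + 2.82·ex + 2.90·ey = (5.0713,4.0395)

5.07 4.04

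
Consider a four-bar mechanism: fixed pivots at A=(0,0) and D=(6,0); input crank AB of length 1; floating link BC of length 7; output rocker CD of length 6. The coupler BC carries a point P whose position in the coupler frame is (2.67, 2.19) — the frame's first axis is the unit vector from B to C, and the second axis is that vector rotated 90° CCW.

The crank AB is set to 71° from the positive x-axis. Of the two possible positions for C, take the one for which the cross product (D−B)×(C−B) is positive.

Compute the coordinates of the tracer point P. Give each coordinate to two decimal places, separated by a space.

A=(0,0), D=(6.00,0)
B = A + 1.00·(cos71°, sin71°) = (0.3256, 0.9455)
|BD| = 5.7527
circle(B,7.00) ∩ circle(D,6.00): a=4.0062, h=5.7402
  candidates: C₊=(5.2208,5.9492) cross=33.022; C₋=(3.3339,-5.3751) cross=-33.022
  mode + wants cross > 0 → take C=(5.2208,5.9492) (cross=33.022)
ex = (C−B)/|BC| = (0.6993,0.7148); ey = (-0.7148,0.6993)
P = B + 2.67·ex + 2.19·ey = (0.6273,4.3856)

0.63 4.39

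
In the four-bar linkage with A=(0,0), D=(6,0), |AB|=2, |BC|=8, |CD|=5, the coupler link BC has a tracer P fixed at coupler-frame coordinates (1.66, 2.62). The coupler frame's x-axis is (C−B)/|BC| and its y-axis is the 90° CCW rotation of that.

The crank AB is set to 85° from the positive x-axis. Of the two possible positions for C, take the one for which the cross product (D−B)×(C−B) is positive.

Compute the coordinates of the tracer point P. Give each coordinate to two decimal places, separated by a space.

A=(0,0), D=(6.00,0)
B = A + 2.00·(cos85°, sin85°) = (0.1743, 1.9924)
|BD| = 6.1570
circle(B,8.00) ∩ circle(D,5.00): a=6.2456, h=4.9992
  candidates: C₊=(7.7016,4.7015) cross=30.780; C₋=(4.4661,-4.7589) cross=-30.780
  mode + wants cross > 0 → take C=(7.7016,4.7015) (cross=30.780)
ex = (C−B)/|BC| = (0.9409,0.3386); ey = (-0.3386,0.9409)
P = B + 1.66·ex + 2.62·ey = (0.8490,5.0197)

0.85 5.02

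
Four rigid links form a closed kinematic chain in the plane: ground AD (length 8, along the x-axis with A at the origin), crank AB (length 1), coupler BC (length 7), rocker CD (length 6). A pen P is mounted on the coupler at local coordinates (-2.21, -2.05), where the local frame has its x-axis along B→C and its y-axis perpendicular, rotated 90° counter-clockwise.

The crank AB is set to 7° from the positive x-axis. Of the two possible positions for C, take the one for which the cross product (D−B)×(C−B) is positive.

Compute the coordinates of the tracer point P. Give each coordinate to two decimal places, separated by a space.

1.13 -2.89

A=(0,0), D=(8.00,0)
B = A + 1.00·(cos7°, sin7°) = (0.9925, 0.1219)
|BD| = 7.0085
circle(B,7.00) ∩ circle(D,6.00): a=4.4317, h=5.4185
  candidates: C₊=(5.5178,5.4625) cross=37.976; C₋=(5.3294,-5.3729) cross=-37.976
  mode + wants cross > 0 → take C=(5.5178,5.4625) (cross=37.976)
ex = (C−B)/|BC| = (0.6465,0.7629); ey = (-0.7629,0.6465)
P = B + -2.21·ex + -2.05·ey = (1.1279,-2.8895)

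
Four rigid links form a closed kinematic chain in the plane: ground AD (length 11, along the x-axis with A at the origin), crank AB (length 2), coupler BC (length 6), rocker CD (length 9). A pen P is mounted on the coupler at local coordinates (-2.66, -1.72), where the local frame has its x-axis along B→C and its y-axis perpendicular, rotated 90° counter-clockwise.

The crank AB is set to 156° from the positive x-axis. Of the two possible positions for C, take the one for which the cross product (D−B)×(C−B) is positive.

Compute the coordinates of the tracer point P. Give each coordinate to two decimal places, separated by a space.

-3.01 -2.12

A=(0,0), D=(11.00,0)
B = A + 2.00·(cos156°, sin156°) = (-1.8271, 0.8135)
|BD| = 12.8529
circle(B,6.00) ∩ circle(D,9.00): a=4.6758, h=3.7598
  candidates: C₊=(3.0773,4.2698) cross=48.325; C₋=(2.6014,-3.2348) cross=-48.325
  mode + wants cross > 0 → take C=(3.0773,4.2698) (cross=48.325)
ex = (C−B)/|BC| = (0.8174,0.5761); ey = (-0.5761,0.8174)
P = B + -2.66·ex + -1.72·ey = (-3.0106,-2.1248)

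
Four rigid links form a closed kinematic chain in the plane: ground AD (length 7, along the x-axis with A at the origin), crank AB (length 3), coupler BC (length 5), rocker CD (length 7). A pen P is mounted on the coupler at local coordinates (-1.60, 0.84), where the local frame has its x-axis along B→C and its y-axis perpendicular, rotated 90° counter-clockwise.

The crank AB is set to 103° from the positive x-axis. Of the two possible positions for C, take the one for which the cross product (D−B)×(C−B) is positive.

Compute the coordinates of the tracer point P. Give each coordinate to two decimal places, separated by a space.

A=(0,0), D=(7.00,0)
B = A + 3.00·(cos103°, sin103°) = (-0.6749, 2.9231)
|BD| = 8.2127
circle(B,5.00) ∩ circle(D,7.00): a=2.6452, h=4.2430
  candidates: C₊=(3.3073,5.9468) cross=34.846; C₋=(0.2869,-1.9835) cross=-34.846
  mode + wants cross > 0 → take C=(3.3073,5.9468) (cross=34.846)
ex = (C−B)/|BC| = (0.7964,0.6047); ey = (-0.6047,0.7964)
P = B + -1.60·ex + 0.84·ey = (-2.4571,2.6245)

-2.46 2.62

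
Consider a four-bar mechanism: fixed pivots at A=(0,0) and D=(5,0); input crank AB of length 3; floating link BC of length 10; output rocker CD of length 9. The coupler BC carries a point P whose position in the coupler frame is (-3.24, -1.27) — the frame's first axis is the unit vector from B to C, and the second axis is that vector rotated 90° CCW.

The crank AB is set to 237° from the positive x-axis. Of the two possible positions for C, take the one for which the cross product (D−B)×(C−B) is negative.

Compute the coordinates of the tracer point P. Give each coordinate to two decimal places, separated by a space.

A=(0,0), D=(5.00,0)
B = A + 3.00·(cos237°, sin237°) = (-1.6339, -2.5160)
|BD| = 7.0950
circle(B,10.00) ∩ circle(D,9.00): a=4.8865, h=8.7248
  candidates: C₊=(-0.1590,7.3746) cross=61.903; C₋=(6.0290,-8.9410) cross=-61.903
  mode - wants cross < 0 → take C=(6.0290,-8.9410) (cross=-61.903)
ex = (C−B)/|BC| = (0.7663,-0.6425); ey = (0.6425,0.7663)
P = B + -3.24·ex + -1.27·ey = (-4.9327,-1.4075)

-4.93 -1.41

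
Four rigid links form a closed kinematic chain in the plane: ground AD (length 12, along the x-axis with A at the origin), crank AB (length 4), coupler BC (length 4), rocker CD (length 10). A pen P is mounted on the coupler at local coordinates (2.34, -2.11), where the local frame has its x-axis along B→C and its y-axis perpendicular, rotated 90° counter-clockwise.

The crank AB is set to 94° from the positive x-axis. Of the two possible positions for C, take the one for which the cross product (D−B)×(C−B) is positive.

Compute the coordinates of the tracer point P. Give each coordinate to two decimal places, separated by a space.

2.62 2.75

A=(0,0), D=(12.00,0)
B = A + 4.00·(cos94°, sin94°) = (-0.2790, 3.9903)
|BD| = 12.9111
circle(B,4.00) ∩ circle(D,10.00): a=3.2025, h=2.3966
  candidates: C₊=(3.5074,5.2798) cross=30.943; C₋=(2.0260,0.7212) cross=-30.943
  mode + wants cross > 0 → take C=(3.5074,5.2798) (cross=30.943)
ex = (C−B)/|BC| = (0.9466,0.3224); ey = (-0.3224,0.9466)
P = B + 2.34·ex + -2.11·ey = (2.6163,2.7473)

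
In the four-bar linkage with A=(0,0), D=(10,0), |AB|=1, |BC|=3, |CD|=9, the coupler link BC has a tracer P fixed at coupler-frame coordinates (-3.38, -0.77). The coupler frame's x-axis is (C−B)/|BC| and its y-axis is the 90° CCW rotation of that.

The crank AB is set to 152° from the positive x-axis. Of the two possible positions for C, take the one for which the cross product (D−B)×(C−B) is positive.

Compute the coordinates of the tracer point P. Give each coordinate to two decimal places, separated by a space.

A=(0,0), D=(10.00,0)
B = A + 1.00·(cos152°, sin152°) = (-0.8829, 0.4695)
|BD| = 10.8931
circle(B,3.00) ∩ circle(D,9.00): a=2.1417, h=2.1008
  candidates: C₊=(1.3473,2.4760) cross=22.884; C₋=(1.1662,-1.7216) cross=-22.884
  mode + wants cross > 0 → take C=(1.3473,2.4760) (cross=22.884)
ex = (C−B)/|BC| = (0.7434,0.6688); ey = (-0.6688,0.7434)
P = B + -3.38·ex + -0.77·ey = (-2.8807,-2.3636)

-2.88 -2.36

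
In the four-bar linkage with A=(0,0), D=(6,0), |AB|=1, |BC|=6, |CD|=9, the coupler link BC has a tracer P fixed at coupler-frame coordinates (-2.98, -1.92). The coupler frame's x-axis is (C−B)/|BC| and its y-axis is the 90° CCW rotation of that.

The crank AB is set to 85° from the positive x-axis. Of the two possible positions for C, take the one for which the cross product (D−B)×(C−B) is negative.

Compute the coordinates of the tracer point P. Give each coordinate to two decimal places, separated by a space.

-0.89 4.40

A=(0,0), D=(6.00,0)
B = A + 1.00·(cos85°, sin85°) = (0.0872, 0.9962)
|BD| = 5.9962
circle(B,6.00) ∩ circle(D,9.00): a=-0.7543, h=5.9524
  candidates: C₊=(0.3323,6.9912) cross=35.692; C₋=(-1.6456,-4.7482) cross=-35.692
  mode - wants cross < 0 → take C=(-1.6456,-4.7482) (cross=-35.692)
ex = (C−B)/|BC| = (-0.2888,-0.9574); ey = (0.9574,-0.2888)
P = B + -2.98·ex + -1.92·ey = (-0.8904,4.4037)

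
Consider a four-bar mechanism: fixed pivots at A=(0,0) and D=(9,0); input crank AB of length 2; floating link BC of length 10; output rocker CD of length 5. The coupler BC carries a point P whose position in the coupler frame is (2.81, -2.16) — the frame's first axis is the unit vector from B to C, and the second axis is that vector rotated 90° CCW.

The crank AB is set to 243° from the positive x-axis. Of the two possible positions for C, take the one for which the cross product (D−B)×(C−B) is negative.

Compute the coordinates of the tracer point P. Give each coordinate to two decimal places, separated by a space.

A=(0,0), D=(9.00,0)
B = A + 2.00·(cos243°, sin243°) = (-0.9080, -1.7820)
|BD| = 10.0670
circle(B,10.00) ∩ circle(D,5.00): a=8.7585, h=4.8258
  candidates: C₊=(6.8580,4.5179) cross=48.581; C₋=(8.5665,-4.9812) cross=-48.581
  mode - wants cross < 0 → take C=(8.5665,-4.9812) (cross=-48.581)
ex = (C−B)/|BC| = (0.9474,-0.3199); ey = (0.3199,0.9474)
P = B + 2.81·ex + -2.16·ey = (1.0633,-4.7275)

1.06 -4.73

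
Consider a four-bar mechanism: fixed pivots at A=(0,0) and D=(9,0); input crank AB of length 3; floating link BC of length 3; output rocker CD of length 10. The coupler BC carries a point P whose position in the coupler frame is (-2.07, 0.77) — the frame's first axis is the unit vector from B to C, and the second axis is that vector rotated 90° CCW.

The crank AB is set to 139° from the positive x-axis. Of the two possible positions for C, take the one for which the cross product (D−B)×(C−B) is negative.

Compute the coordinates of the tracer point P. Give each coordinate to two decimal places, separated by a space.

A=(0,0), D=(9.00,0)
B = A + 3.00·(cos139°, sin139°) = (-2.2641, 1.9682)
|BD| = 11.4348
circle(B,3.00) ∩ circle(D,10.00): a=1.7383, h=2.4451
  candidates: C₊=(-0.1309,4.0775) cross=27.959; C₋=(-0.9726,-0.7396) cross=-27.959
  mode - wants cross < 0 → take C=(-0.9726,-0.7396) (cross=-27.959)
ex = (C−B)/|BC| = (0.4305,-0.9026); ey = (0.9026,0.4305)
P = B + -2.07·ex + 0.77·ey = (-2.4603,4.1680)

-2.46 4.17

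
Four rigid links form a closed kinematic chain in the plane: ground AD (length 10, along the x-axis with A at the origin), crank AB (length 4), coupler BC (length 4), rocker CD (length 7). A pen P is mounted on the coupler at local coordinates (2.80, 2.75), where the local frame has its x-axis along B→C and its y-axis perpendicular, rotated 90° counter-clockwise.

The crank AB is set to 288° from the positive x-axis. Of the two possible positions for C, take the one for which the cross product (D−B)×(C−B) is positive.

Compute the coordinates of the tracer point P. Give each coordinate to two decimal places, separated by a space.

0.01 -0.08

A=(0,0), D=(10.00,0)
B = A + 4.00·(cos288°, sin288°) = (1.2361, -3.8042)
|BD| = 9.5540
circle(B,4.00) ∩ circle(D,7.00): a=3.0500, h=2.5880
  candidates: C₊=(3.0033,-0.2158) cross=24.726; C₋=(5.0643,-4.9638) cross=-24.726
  mode + wants cross > 0 → take C=(3.0033,-0.2158) (cross=24.726)
ex = (C−B)/|BC| = (0.4418,0.8971); ey = (-0.8971,0.4418)
P = B + 2.80·ex + 2.75·ey = (0.0061,-0.0773)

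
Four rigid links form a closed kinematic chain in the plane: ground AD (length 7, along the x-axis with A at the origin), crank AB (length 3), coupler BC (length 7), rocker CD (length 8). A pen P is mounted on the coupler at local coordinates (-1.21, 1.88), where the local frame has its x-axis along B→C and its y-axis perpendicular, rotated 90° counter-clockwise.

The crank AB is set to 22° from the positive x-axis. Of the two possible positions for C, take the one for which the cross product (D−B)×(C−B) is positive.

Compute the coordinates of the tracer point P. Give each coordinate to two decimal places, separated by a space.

A=(0,0), D=(7.00,0)
B = A + 3.00·(cos22°, sin22°) = (2.7816, 1.1238)
|BD| = 4.3656
circle(B,7.00) ∩ circle(D,8.00): a=0.4648, h=6.9846
  candidates: C₊=(5.0287,7.7533) cross=30.492; C₋=(1.4327,-5.7450) cross=-30.492
  mode + wants cross > 0 → take C=(5.0287,7.7533) (cross=30.492)
ex = (C−B)/|BC| = (0.3210,0.9471); ey = (-0.9471,0.3210)
P = B + -1.21·ex + 1.88·ey = (0.6126,0.5814)

0.61 0.58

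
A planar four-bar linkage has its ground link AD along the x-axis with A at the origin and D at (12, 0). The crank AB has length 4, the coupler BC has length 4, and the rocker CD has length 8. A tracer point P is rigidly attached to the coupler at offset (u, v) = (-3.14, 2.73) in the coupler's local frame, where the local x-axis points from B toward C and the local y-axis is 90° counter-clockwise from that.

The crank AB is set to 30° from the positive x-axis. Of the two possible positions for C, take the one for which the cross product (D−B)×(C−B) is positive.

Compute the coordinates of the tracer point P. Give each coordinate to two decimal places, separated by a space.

-0.61 1.17

A=(0,0), D=(12.00,0)
B = A + 4.00·(cos30°, sin30°) = (3.4641, 2.0000)
|BD| = 8.7671
circle(B,4.00) ∩ circle(D,8.00): a=1.6460, h=3.6456
  candidates: C₊=(5.8984,5.1740) cross=31.962; C₋=(4.2351,-1.9250) cross=-31.962
  mode + wants cross > 0 → take C=(5.8984,5.1740) (cross=31.962)
ex = (C−B)/|BC| = (0.6086,0.7935); ey = (-0.7935,0.6086)
P = B + -3.14·ex + 2.73·ey = (-0.6131,1.1698)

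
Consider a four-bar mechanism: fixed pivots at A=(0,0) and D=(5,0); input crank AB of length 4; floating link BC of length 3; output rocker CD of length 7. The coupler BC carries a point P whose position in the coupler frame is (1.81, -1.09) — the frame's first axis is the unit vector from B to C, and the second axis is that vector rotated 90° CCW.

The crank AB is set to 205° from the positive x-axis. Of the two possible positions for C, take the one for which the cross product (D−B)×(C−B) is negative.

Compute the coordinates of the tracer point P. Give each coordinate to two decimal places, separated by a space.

-2.73 -3.61

A=(0,0), D=(5.00,0)
B = A + 4.00·(cos205°, sin205°) = (-3.6252, -1.6905)
|BD| = 8.7893
circle(B,3.00) ∩ circle(D,7.00): a=2.1192, h=2.1235
  candidates: C₊=(-1.9540,0.8009) cross=18.664; C₋=(-1.1372,-3.3667) cross=-18.664
  mode - wants cross < 0 → take C=(-1.1372,-3.3667) (cross=-18.664)
ex = (C−B)/|BC| = (0.8293,-0.5587); ey = (0.5587,0.8293)
P = B + 1.81·ex + -1.09·ey = (-2.7332,-3.6058)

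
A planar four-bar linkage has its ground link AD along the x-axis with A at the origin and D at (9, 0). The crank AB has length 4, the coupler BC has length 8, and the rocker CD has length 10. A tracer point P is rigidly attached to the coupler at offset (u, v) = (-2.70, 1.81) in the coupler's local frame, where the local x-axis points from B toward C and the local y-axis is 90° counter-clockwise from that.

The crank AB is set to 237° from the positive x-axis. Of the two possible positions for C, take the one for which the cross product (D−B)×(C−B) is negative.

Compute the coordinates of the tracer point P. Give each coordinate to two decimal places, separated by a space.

-3.04 -0.22

A=(0,0), D=(9.00,0)
B = A + 4.00·(cos237°, sin237°) = (-2.1786, -3.3547)
|BD| = 11.6711
circle(B,8.00) ∩ circle(D,10.00): a=4.2933, h=6.7504
  candidates: C₊=(-0.0068,4.3449) cross=78.784; C₋=(3.8738,-8.5862) cross=-78.784
  mode - wants cross < 0 → take C=(3.8738,-8.5862) (cross=-78.784)
ex = (C−B)/|BC| = (0.7565,-0.6539); ey = (0.6539,0.7565)
P = B + -2.70·ex + 1.81·ey = (-3.0376,-0.2197)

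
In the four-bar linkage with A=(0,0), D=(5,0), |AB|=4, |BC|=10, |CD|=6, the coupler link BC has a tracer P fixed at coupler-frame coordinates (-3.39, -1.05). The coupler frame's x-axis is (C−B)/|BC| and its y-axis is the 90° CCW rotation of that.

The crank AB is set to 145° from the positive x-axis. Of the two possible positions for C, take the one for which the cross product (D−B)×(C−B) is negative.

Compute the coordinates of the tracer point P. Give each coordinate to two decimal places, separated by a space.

-6.19 4.33

A=(0,0), D=(5.00,0)
B = A + 4.00·(cos145°, sin145°) = (-3.2766, 2.2943)
|BD| = 8.5887
circle(B,10.00) ∩ circle(D,6.00): a=8.0202, h=5.9730
  candidates: C₊=(6.0477,5.9078) cross=51.300; C₋=(2.8566,-5.6041) cross=-51.300
  mode - wants cross < 0 → take C=(2.8566,-5.6041) (cross=-51.300)
ex = (C−B)/|BC| = (0.6133,-0.7898); ey = (0.7898,0.6133)
P = B + -3.39·ex + -1.05·ey = (-6.1851,4.3279)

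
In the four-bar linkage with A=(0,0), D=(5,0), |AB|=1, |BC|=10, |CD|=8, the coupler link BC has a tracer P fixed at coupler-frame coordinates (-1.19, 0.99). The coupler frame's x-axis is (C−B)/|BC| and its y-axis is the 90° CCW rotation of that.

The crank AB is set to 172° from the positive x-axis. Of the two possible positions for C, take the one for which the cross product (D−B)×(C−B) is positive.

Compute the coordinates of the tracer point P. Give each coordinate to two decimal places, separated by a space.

A=(0,0), D=(5.00,0)
B = A + 1.00·(cos172°, sin172°) = (-0.9903, 0.1392)
|BD| = 5.9919
circle(B,10.00) ∩ circle(D,8.00): a=6.0000, h=8.0000
  candidates: C₊=(5.1939,7.9976) cross=47.935; C₋=(4.8223,-7.9980) cross=-47.935
  mode + wants cross > 0 → take C=(5.1939,7.9976) (cross=47.935)
ex = (C−B)/|BC| = (0.6184,0.7858); ey = (-0.7858,0.6184)
P = B + -1.19·ex + 0.99·ey = (-2.5042,-0.1837)

-2.50 -0.18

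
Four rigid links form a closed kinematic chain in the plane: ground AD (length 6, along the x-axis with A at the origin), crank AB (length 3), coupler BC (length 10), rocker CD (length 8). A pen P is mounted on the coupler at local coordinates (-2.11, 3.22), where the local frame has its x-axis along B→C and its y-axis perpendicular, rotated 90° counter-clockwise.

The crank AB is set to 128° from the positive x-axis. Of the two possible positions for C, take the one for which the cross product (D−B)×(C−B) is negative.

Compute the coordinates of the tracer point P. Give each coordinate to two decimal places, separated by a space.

A=(0,0), D=(6.00,0)
B = A + 3.00·(cos128°, sin128°) = (-1.8470, 2.3640)
|BD| = 8.1954
circle(B,10.00) ∩ circle(D,8.00): a=6.2940, h=7.7708
  candidates: C₊=(6.4211,7.9889) cross=63.684; C₋=(1.9380,-6.8920) cross=-63.684
  mode - wants cross < 0 → take C=(1.9380,-6.8920) (cross=-63.684)
ex = (C−B)/|BC| = (0.3785,-0.9256); ey = (0.9256,0.3785)
P = B + -2.11·ex + 3.22·ey = (0.3348,5.5358)

0.33 5.54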